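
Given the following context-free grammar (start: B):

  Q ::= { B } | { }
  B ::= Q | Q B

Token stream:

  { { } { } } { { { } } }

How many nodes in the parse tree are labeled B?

[B [Q { [B [Q { }] [B [Q { }]]] }] [B [Q { [B [Q { [B [Q { }]] }]] }]]]

6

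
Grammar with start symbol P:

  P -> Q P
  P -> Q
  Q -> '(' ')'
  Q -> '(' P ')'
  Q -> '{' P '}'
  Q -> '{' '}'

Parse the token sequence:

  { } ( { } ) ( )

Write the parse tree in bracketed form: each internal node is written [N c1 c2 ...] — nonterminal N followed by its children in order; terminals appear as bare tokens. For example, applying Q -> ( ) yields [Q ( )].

[P [Q { }] [P [Q ( [P [Q { }]] )] [P [Q ( )]]]]

P
Q P
{ } P
{ } Q P
{ } ( P ) P
{ } ( Q ) P
{ } ( { } ) P
{ } ( { } ) Q
{ } ( { } ) ( )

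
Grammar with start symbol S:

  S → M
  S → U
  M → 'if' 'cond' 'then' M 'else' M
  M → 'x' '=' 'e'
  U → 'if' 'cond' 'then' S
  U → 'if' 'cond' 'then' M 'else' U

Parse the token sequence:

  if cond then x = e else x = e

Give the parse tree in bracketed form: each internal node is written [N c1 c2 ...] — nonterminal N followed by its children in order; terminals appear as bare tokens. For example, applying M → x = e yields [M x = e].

S
M
if cond then M else M
if cond then x = e else M
if cond then x = e else x = e

[S [M if cond then [M x = e] else [M x = e]]]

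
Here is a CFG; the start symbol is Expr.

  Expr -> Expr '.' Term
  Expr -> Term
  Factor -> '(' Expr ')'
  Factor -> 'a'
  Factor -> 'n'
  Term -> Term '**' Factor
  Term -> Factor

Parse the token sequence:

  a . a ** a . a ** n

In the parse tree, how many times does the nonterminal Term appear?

5

[Expr [Expr [Expr [Term [Factor a]]] . [Term [Term [Factor a]] ** [Factor a]]] . [Term [Term [Factor a]] ** [Factor n]]]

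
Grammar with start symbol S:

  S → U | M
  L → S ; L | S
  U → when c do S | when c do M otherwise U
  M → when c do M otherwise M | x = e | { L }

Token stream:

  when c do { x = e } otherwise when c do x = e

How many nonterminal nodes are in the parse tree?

[S [U when c do [M { [L [S [M x = e]]] }] otherwise [U when c do [S [M x = e]]]]]

9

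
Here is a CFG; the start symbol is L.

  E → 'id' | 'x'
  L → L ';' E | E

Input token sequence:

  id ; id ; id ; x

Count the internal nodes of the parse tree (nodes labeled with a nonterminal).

8

[L [L [L [L [E id]] ; [E id]] ; [E id]] ; [E x]]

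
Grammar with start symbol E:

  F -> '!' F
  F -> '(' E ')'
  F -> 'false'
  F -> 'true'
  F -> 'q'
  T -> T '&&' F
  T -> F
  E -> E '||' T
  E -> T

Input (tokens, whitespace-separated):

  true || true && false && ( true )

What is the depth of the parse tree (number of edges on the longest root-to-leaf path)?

6

[E [E [T [F true]]] || [T [T [T [F true]] && [F false]] && [F ( [E [T [F true]]] )]]]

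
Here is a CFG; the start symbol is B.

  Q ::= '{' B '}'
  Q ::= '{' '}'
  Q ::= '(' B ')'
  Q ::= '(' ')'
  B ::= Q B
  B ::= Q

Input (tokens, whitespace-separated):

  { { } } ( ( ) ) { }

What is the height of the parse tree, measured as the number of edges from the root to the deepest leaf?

[B [Q { [B [Q { }]] }] [B [Q ( [B [Q ( )]] )] [B [Q { }]]]]

5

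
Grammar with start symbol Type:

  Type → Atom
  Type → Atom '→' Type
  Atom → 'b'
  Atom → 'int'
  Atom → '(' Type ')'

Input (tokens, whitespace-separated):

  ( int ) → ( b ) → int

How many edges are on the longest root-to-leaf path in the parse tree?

5

[Type [Atom ( [Type [Atom int]] )] → [Type [Atom ( [Type [Atom b]] )] → [Type [Atom int]]]]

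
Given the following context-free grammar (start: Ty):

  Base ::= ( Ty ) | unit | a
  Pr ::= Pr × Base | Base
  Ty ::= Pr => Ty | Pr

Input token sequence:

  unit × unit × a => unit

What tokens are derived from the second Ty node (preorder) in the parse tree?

unit

[Ty [Pr [Pr [Pr [Base unit]] × [Base unit]] × [Base a]] => [Ty [Pr [Base unit]]]]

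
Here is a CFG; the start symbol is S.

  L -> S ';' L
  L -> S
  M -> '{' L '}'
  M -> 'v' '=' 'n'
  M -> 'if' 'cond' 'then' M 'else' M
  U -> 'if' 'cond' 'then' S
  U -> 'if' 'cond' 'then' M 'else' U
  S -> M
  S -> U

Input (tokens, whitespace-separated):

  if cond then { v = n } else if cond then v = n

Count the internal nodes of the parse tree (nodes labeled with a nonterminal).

[S [U if cond then [M { [L [S [M v = n]]] }] else [U if cond then [S [M v = n]]]]]

9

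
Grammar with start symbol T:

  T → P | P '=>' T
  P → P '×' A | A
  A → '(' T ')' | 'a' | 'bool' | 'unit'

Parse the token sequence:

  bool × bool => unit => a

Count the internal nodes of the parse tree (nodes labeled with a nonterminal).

11

[T [P [P [A bool]] × [A bool]] => [T [P [A unit]] => [T [P [A a]]]]]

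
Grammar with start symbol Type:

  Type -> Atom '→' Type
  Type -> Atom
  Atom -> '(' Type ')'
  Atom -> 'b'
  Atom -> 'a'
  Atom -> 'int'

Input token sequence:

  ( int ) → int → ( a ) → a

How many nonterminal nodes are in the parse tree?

12

[Type [Atom ( [Type [Atom int]] )] → [Type [Atom int] → [Type [Atom ( [Type [Atom a]] )] → [Type [Atom a]]]]]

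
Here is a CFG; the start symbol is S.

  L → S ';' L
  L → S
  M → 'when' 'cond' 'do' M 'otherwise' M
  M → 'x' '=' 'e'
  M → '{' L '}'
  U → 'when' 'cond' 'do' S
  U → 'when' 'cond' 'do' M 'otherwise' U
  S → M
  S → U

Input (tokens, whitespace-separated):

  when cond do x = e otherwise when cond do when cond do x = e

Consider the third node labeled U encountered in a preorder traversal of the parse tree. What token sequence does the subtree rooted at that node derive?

when cond do x = e

[S [U when cond do [M x = e] otherwise [U when cond do [S [U when cond do [S [M x = e]]]]]]]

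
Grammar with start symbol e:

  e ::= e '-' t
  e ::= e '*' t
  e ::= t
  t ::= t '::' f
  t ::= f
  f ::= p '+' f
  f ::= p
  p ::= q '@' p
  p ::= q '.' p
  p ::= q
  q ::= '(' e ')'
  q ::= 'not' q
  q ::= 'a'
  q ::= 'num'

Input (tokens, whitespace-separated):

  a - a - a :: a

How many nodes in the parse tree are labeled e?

[e [e [e [t [f [p [q a]]]]] - [t [f [p [q a]]]]] - [t [t [f [p [q a]]]] :: [f [p [q a]]]]]

3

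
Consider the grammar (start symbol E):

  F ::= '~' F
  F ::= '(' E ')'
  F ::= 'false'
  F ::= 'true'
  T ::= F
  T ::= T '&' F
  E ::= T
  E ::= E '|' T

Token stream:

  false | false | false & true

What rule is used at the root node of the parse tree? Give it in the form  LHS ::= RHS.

E ::= E '|' T

[E [E [E [T [F false]]] | [T [F false]]] | [T [T [F false]] & [F true]]]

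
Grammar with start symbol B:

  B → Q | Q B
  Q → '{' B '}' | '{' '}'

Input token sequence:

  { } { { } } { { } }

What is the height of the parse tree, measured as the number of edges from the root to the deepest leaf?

[B [Q { }] [B [Q { [B [Q { }]] }] [B [Q { [B [Q { }]] }]]]]

6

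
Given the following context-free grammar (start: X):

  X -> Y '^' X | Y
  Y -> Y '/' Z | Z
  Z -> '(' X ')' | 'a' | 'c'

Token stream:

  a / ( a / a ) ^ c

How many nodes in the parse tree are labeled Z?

[X [Y [Y [Z a]] / [Z ( [X [Y [Y [Z a]] / [Z a]]] )]] ^ [X [Y [Z c]]]]

5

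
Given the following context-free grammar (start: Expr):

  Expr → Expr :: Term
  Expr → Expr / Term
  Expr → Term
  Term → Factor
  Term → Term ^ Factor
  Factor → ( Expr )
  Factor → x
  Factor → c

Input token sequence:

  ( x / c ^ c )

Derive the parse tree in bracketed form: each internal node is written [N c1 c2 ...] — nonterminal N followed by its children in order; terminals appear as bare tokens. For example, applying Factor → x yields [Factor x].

Expr
Term
Factor
( Expr )
( Expr / Term )
( Term / Term )
( Factor / Term )
( x / Term )
( x / Term ^ Factor )
( x / Factor ^ Factor )
( x / c ^ Factor )
( x / c ^ c )

[Expr [Term [Factor ( [Expr [Expr [Term [Factor x]]] / [Term [Term [Factor c]] ^ [Factor c]]] )]]]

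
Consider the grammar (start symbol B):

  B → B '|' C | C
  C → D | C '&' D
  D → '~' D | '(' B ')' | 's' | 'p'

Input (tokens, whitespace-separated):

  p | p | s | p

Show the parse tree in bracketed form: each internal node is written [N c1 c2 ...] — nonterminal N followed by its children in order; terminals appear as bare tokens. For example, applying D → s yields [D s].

B
B | C
B | C | C
B | C | C | C
C | C | C | C
D | C | C | C
p | C | C | C
p | D | C | C
p | p | C | C
p | p | D | C
p | p | s | C
p | p | s | D
p | p | s | p

[B [B [B [B [C [D p]]] | [C [D p]]] | [C [D s]]] | [C [D p]]]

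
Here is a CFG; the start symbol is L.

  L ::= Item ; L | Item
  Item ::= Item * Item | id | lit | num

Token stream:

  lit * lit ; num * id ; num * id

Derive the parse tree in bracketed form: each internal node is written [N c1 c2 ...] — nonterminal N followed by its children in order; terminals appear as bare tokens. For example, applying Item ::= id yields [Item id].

L
Item ; L
Item * Item ; L
lit * Item ; L
lit * lit ; L
lit * lit ; Item ; L
lit * lit ; Item * Item ; L
lit * lit ; num * Item ; L
lit * lit ; num * id ; L
lit * lit ; num * id ; Item
lit * lit ; num * id ; Item * Item
lit * lit ; num * id ; num * Item
lit * lit ; num * id ; num * id

[L [Item [Item lit] * [Item lit]] ; [L [Item [Item num] * [Item id]] ; [L [Item [Item num] * [Item id]]]]]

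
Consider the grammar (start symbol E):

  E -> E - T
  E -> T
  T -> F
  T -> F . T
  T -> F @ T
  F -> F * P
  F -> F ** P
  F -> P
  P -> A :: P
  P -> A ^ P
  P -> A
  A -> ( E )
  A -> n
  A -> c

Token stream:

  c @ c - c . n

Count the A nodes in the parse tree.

[E [E [T [F [P [A c]]] @ [T [F [P [A c]]]]]] - [T [F [P [A c]]] . [T [F [P [A n]]]]]]

4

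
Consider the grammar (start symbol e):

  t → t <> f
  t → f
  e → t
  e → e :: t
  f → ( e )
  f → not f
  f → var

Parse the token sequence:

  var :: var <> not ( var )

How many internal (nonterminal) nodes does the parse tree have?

[e [e [t [f var]]] :: [t [t [f var]] <> [f not [f ( [e [t [f var]]] )]]]]

12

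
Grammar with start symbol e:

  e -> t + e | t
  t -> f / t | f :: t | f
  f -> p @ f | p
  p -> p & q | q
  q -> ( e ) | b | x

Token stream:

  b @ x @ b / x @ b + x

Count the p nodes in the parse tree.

[e [t [f [p [q b]] @ [f [p [q x]] @ [f [p [q b]]]]] / [t [f [p [q x]] @ [f [p [q b]]]]]] + [e [t [f [p [q x]]]]]]

6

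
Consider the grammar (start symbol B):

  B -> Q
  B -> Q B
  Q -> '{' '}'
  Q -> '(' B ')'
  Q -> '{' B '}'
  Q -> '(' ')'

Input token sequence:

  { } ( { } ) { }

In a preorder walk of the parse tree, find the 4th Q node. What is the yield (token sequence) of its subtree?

{ }

[B [Q { }] [B [Q ( [B [Q { }]] )] [B [Q { }]]]]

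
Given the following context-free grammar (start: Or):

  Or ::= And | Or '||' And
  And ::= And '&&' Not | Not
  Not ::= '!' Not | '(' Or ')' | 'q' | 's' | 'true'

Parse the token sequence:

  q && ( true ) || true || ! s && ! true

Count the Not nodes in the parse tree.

[Or [Or [Or [And [And [Not q]] && [Not ( [Or [And [Not true]]] )]]] || [And [Not true]]] || [And [And [Not ! [Not s]]] && [Not ! [Not true]]]]

8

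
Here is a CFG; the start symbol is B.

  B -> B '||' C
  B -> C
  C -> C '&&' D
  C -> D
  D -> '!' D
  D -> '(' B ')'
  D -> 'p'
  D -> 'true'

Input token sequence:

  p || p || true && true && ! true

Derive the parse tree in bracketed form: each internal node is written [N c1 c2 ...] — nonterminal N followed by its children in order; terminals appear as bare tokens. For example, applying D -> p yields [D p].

[B [B [B [C [D p]]] || [C [D p]]] || [C [C [C [D true]] && [D true]] && [D ! [D true]]]]

B
B || C
B || C || C
C || C || C
D || C || C
p || C || C
p || D || C
p || p || C
p || p || C && D
p || p || C && D && D
p || p || D && D && D
p || p || true && D && D
p || p || true && true && D
p || p || true && true && ! D
p || p || true && true && ! true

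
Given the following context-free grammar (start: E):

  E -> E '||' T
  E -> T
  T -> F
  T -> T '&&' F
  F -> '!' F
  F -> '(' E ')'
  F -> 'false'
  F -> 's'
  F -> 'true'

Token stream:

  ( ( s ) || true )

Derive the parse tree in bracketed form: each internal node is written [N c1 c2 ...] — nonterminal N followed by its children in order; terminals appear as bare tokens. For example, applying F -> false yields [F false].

[E [T [F ( [E [E [T [F ( [E [T [F s]]] )]]] || [T [F true]]] )]]]

E
T
F
( E )
( E || T )
( T || T )
( F || T )
( ( E ) || T )
( ( T ) || T )
( ( F ) || T )
( ( s ) || T )
( ( s ) || F )
( ( s ) || true )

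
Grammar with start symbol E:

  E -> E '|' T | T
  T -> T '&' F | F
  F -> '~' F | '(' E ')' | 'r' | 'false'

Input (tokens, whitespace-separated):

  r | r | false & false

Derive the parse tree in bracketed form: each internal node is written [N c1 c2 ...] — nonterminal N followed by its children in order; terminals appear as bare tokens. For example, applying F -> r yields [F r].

[E [E [E [T [F r]]] | [T [F r]]] | [T [T [F false]] & [F false]]]

E
E | T
E | T | T
T | T | T
F | T | T
r | T | T
r | F | T
r | r | T
r | r | T & F
r | r | F & F
r | r | false & F
r | r | false & false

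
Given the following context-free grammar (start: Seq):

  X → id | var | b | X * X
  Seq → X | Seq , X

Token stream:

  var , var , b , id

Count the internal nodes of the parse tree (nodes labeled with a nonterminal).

[Seq [Seq [Seq [Seq [X var]] , [X var]] , [X b]] , [X id]]

8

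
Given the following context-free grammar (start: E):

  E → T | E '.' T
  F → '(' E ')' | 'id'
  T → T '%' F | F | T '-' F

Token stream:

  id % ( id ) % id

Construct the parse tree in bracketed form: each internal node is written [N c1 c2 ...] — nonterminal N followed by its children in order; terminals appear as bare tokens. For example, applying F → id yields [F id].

[E [T [T [T [F id]] % [F ( [E [T [F id]]] )]] % [F id]]]

E
T
T % F
T % F % F
F % F % F
id % F % F
id % ( E ) % F
id % ( T ) % F
id % ( F ) % F
id % ( id ) % F
id % ( id ) % id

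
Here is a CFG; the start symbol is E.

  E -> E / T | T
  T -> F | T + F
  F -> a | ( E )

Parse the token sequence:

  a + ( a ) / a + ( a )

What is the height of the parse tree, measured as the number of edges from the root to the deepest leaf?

[E [E [T [T [F a]] + [F ( [E [T [F a]]] )]]] / [T [T [F a]] + [F ( [E [T [F a]]] )]]]

7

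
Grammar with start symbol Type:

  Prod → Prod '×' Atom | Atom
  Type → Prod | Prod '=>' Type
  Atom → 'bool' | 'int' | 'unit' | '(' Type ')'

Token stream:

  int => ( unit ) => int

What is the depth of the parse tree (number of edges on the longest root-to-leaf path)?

[Type [Prod [Atom int]] => [Type [Prod [Atom ( [Type [Prod [Atom unit]]] )]] => [Type [Prod [Atom int]]]]]

7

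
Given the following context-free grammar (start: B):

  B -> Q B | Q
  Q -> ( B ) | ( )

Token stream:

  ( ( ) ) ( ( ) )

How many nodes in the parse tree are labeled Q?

[B [Q ( [B [Q ( )]] )] [B [Q ( [B [Q ( )]] )]]]

4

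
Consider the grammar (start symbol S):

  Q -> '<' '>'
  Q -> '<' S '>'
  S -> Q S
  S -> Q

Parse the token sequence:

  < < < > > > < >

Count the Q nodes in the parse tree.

4

[S [Q < [S [Q < [S [Q < >]] >]] >] [S [Q < >]]]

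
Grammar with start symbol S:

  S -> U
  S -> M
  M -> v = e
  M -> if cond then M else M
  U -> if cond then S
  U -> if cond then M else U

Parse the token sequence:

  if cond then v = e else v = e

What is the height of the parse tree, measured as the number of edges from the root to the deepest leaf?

3

[S [M if cond then [M v = e] else [M v = e]]]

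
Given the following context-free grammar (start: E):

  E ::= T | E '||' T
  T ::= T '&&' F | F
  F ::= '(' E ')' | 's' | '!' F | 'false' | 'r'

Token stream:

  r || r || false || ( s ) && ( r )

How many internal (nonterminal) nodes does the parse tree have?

[E [E [E [E [T [F r]]] || [T [F r]]] || [T [F false]]] || [T [T [F ( [E [T [F s]]] )]] && [F ( [E [T [F r]]] )]]]

20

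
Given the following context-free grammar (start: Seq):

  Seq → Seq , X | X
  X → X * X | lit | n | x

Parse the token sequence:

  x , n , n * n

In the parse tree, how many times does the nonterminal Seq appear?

[Seq [Seq [Seq [X x]] , [X n]] , [X [X n] * [X n]]]

3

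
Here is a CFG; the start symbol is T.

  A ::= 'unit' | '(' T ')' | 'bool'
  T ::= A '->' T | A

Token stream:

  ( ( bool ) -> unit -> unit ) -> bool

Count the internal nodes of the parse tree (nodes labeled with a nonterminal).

12

[T [A ( [T [A ( [T [A bool]] )] -> [T [A unit] -> [T [A unit]]]] )] -> [T [A bool]]]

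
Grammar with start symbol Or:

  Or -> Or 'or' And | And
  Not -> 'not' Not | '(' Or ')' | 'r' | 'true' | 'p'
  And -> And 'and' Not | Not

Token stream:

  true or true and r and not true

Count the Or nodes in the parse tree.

2

[Or [Or [And [Not true]]] or [And [And [And [Not true]] and [Not r]] and [Not not [Not true]]]]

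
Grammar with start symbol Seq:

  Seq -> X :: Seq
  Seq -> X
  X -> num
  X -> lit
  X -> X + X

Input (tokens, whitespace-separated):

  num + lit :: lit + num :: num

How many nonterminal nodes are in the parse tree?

10

[Seq [X [X num] + [X lit]] :: [Seq [X [X lit] + [X num]] :: [Seq [X num]]]]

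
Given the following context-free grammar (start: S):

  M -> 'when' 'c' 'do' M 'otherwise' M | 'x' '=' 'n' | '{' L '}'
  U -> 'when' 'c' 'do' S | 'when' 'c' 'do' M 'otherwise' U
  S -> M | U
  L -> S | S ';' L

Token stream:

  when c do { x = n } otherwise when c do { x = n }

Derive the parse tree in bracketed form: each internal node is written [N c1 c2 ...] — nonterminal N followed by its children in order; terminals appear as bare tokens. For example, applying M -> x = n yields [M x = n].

[S [U when c do [M { [L [S [M x = n]]] }] otherwise [U when c do [S [M { [L [S [M x = n]]] }]]]]]

S
U
when c do M otherwise U
when c do { L } otherwise U
when c do { S } otherwise U
when c do { M } otherwise U
when c do { x = n } otherwise U
when c do { x = n } otherwise when c do S
when c do { x = n } otherwise when c do M
when c do { x = n } otherwise when c do { L }
when c do { x = n } otherwise when c do { S }
when c do { x = n } otherwise when c do { M }
when c do { x = n } otherwise when c do { x = n }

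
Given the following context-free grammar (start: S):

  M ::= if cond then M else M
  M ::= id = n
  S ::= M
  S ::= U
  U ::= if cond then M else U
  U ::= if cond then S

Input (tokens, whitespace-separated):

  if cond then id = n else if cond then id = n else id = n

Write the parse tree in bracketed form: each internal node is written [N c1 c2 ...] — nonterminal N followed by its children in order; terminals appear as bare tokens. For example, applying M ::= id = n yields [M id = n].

[S [M if cond then [M id = n] else [M if cond then [M id = n] else [M id = n]]]]

S
M
if cond then M else M
if cond then id = n else M
if cond then id = n else if cond then M else M
if cond then id = n else if cond then id = n else M
if cond then id = n else if cond then id = n else id = n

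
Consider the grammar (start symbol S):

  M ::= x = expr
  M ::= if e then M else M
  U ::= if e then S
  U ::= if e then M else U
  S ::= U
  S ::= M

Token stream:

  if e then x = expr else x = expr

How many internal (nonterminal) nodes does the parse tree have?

[S [M if e then [M x = expr] else [M x = expr]]]

4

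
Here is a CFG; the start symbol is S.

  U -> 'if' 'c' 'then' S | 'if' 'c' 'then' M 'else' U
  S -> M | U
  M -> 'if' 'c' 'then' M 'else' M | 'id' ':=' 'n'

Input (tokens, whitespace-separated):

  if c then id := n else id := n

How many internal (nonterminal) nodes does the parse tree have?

[S [M if c then [M id := n] else [M id := n]]]

4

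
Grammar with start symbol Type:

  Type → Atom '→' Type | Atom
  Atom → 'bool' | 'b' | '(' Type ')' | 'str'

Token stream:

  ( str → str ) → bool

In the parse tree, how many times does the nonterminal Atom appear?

[Type [Atom ( [Type [Atom str] → [Type [Atom str]]] )] → [Type [Atom bool]]]

4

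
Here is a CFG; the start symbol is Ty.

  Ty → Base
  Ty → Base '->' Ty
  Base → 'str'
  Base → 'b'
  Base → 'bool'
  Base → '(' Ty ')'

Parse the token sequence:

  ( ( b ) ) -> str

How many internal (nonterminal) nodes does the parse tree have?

8

[Ty [Base ( [Ty [Base ( [Ty [Base b]] )]] )] -> [Ty [Base str]]]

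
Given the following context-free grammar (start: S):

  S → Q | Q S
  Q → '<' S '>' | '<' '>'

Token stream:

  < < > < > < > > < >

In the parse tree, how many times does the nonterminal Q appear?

[S [Q < [S [Q < >] [S [Q < >] [S [Q < >]]]] >] [S [Q < >]]]

5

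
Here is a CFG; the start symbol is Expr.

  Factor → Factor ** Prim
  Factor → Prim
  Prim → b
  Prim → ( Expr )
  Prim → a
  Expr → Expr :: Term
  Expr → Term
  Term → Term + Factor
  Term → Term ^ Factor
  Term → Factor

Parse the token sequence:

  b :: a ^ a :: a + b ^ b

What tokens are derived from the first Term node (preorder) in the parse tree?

[Expr [Expr [Expr [Term [Factor [Prim b]]]] :: [Term [Term [Factor [Prim a]]] ^ [Factor [Prim a]]]] :: [Term [Term [Term [Factor [Prim a]]] + [Factor [Prim b]]] ^ [Factor [Prim b]]]]

b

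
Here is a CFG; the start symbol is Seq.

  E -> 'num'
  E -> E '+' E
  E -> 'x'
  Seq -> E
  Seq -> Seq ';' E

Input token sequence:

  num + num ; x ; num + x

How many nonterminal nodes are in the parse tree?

[Seq [Seq [Seq [E [E num] + [E num]]] ; [E x]] ; [E [E num] + [E x]]]

10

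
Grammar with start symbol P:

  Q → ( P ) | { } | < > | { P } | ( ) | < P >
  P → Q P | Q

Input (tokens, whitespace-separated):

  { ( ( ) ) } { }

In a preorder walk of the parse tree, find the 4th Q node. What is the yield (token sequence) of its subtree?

[P [Q { [P [Q ( [P [Q ( )]] )]] }] [P [Q { }]]]

{ }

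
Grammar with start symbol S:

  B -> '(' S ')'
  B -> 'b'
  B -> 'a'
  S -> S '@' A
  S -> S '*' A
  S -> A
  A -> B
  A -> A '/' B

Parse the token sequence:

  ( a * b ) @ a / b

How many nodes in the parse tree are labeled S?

[S [S [A [B ( [S [S [A [B a]]] * [A [B b]]] )]]] @ [A [A [B a]] / [B b]]]

4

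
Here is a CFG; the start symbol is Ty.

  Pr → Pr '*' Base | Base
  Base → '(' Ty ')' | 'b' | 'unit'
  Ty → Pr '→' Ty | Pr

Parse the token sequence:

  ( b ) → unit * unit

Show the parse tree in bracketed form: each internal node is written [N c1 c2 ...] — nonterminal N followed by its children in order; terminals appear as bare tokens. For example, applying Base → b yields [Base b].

[Ty [Pr [Base ( [Ty [Pr [Base b]]] )]] → [Ty [Pr [Pr [Base unit]] * [Base unit]]]]

Ty
Pr → Ty
Base → Ty
( Ty ) → Ty
( Pr ) → Ty
( Base ) → Ty
( b ) → Ty
( b ) → Pr
( b ) → Pr * Base
( b ) → Base * Base
( b ) → unit * Base
( b ) → unit * unit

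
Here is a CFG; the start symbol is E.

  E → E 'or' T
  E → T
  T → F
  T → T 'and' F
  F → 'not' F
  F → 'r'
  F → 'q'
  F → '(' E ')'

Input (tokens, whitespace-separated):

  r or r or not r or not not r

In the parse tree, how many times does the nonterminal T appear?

4

[E [E [E [E [T [F r]]] or [T [F r]]] or [T [F not [F r]]]] or [T [F not [F not [F r]]]]]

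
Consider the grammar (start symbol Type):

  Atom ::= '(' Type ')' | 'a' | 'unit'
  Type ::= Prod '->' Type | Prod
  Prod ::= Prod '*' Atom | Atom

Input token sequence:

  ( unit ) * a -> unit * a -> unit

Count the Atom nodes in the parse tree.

[Type [Prod [Prod [Atom ( [Type [Prod [Atom unit]]] )]] * [Atom a]] -> [Type [Prod [Prod [Atom unit]] * [Atom a]] -> [Type [Prod [Atom unit]]]]]

6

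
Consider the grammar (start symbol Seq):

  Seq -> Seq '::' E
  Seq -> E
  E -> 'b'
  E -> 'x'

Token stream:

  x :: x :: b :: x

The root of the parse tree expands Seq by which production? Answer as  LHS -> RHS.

Seq -> Seq '::' E

[Seq [Seq [Seq [Seq [E x]] :: [E x]] :: [E b]] :: [E x]]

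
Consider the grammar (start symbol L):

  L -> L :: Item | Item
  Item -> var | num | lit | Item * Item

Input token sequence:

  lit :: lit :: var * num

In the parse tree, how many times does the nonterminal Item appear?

5

[L [L [L [Item lit]] :: [Item lit]] :: [Item [Item var] * [Item num]]]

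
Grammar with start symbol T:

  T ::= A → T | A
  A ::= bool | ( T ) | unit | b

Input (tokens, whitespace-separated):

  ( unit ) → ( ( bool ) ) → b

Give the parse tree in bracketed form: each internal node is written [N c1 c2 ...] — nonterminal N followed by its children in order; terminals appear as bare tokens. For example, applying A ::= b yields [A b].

[T [A ( [T [A unit]] )] → [T [A ( [T [A ( [T [A bool]] )]] )] → [T [A b]]]]

T
A → T
( T ) → T
( A ) → T
( unit ) → T
( unit ) → A → T
( unit ) → ( T ) → T
( unit ) → ( A ) → T
( unit ) → ( ( T ) ) → T
( unit ) → ( ( A ) ) → T
( unit ) → ( ( bool ) ) → T
( unit ) → ( ( bool ) ) → A
( unit ) → ( ( bool ) ) → b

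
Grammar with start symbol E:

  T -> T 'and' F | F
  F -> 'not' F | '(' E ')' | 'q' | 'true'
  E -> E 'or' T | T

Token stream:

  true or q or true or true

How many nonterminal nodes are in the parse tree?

[E [E [E [E [T [F true]]] or [T [F q]]] or [T [F true]]] or [T [F true]]]

12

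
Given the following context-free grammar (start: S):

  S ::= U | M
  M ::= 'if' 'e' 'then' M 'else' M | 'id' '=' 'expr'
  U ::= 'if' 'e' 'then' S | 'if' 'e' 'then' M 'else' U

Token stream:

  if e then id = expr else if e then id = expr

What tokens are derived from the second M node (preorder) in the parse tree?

[S [U if e then [M id = expr] else [U if e then [S [M id = expr]]]]]

id = expr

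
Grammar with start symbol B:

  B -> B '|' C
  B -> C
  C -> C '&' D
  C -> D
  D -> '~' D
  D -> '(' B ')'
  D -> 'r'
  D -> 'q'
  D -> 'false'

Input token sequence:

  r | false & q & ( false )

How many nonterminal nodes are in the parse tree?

[B [B [C [D r]]] | [C [C [C [D false]] & [D q]] & [D ( [B [C [D false]]] )]]]

13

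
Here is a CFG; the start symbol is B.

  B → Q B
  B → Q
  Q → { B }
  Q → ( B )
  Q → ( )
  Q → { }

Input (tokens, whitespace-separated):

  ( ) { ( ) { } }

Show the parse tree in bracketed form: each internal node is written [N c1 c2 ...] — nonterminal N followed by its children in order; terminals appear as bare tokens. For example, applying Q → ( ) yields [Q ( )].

[B [Q ( )] [B [Q { [B [Q ( )] [B [Q { }]]] }]]]

B
Q B
( ) B
( ) Q
( ) { B }
( ) { Q B }
( ) { ( ) B }
( ) { ( ) Q }
( ) { ( ) { } }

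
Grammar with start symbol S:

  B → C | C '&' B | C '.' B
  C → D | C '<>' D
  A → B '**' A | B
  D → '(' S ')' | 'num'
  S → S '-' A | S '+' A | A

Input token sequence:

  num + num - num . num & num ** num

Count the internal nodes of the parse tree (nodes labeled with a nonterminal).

[S [S [S [A [B [C [D num]]]]] + [A [B [C [D num]]]]] - [A [B [C [D num]] . [B [C [D num]] & [B [C [D num]]]]] ** [A [B [C [D num]]]]]]

25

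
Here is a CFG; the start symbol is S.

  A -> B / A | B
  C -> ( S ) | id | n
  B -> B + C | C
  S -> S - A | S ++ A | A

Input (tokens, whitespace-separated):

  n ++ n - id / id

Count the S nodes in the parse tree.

3

[S [S [S [A [B [C n]]]] ++ [A [B [C n]]]] - [A [B [C id]] / [A [B [C id]]]]]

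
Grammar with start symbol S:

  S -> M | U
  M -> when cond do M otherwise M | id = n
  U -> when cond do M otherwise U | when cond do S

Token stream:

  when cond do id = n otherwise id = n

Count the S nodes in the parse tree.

1

[S [M when cond do [M id = n] otherwise [M id = n]]]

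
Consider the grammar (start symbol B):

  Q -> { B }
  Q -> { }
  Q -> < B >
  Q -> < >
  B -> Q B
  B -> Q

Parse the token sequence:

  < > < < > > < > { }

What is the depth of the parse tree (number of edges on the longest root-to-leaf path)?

5

[B [Q < >] [B [Q < [B [Q < >]] >] [B [Q < >] [B [Q { }]]]]]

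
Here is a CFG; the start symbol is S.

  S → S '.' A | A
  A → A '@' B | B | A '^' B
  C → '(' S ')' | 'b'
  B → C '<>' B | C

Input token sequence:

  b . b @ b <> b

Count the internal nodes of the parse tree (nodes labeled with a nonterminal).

13

[S [S [A [B [C b]]]] . [A [A [B [C b]]] @ [B [C b] <> [B [C b]]]]]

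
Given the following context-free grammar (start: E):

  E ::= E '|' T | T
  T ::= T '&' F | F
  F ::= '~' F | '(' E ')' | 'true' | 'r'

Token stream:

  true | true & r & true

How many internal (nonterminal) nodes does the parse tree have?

[E [E [T [F true]]] | [T [T [T [F true]] & [F r]] & [F true]]]

10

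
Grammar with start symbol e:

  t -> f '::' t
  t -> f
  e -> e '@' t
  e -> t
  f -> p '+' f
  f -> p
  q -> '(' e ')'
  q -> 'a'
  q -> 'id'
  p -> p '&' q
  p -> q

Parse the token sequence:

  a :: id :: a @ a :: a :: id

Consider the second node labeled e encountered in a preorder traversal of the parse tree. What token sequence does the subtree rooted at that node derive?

[e [e [t [f [p [q a]]] :: [t [f [p [q id]]] :: [t [f [p [q a]]]]]]] @ [t [f [p [q a]]] :: [t [f [p [q a]]] :: [t [f [p [q id]]]]]]]

a :: id :: a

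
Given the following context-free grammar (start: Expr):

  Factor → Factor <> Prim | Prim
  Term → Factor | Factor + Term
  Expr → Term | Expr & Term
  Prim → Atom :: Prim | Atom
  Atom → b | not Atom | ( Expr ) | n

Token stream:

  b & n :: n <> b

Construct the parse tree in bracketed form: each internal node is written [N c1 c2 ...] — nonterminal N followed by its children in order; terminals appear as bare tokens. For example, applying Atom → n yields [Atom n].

Expr
Expr & Term
Term & Term
Factor & Term
Prim & Term
Atom & Term
b & Term
b & Factor
b & Factor <> Prim
b & Prim <> Prim
b & Atom :: Prim <> Prim
b & n :: Prim <> Prim
b & n :: Atom <> Prim
b & n :: n <> Prim
b & n :: n <> Atom
b & n :: n <> b

[Expr [Expr [Term [Factor [Prim [Atom b]]]]] & [Term [Factor [Factor [Prim [Atom n] :: [Prim [Atom n]]]] <> [Prim [Atom b]]]]]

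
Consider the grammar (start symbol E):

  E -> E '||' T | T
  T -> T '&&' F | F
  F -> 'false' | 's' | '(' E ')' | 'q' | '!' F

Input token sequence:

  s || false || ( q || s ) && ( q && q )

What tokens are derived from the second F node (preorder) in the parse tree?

[E [E [E [T [F s]]] || [T [F false]]] || [T [T [F ( [E [E [T [F q]]] || [T [F s]]] )]] && [F ( [E [T [T [F q]] && [F q]]] )]]]

false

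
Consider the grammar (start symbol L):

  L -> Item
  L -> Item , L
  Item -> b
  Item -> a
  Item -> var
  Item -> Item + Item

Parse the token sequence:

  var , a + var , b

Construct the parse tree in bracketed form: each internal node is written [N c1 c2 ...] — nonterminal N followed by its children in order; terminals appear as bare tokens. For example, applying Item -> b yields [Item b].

[L [Item var] , [L [Item [Item a] + [Item var]] , [L [Item b]]]]

L
Item , L
var , L
var , Item , L
var , Item + Item , L
var , a + Item , L
var , a + var , L
var , a + var , Item
var , a + var , b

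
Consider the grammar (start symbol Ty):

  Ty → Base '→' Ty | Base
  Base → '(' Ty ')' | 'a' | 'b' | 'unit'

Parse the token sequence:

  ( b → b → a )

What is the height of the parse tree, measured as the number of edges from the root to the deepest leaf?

6

[Ty [Base ( [Ty [Base b] → [Ty [Base b] → [Ty [Base a]]]] )]]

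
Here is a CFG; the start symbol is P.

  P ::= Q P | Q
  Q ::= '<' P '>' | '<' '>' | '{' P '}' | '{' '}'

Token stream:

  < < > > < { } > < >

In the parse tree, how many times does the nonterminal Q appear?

5

[P [Q < [P [Q < >]] >] [P [Q < [P [Q { }]] >] [P [Q < >]]]]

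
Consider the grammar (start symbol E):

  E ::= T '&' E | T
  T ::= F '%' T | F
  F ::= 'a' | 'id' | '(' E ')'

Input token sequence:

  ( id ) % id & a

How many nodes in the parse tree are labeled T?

4

[E [T [F ( [E [T [F id]]] )] % [T [F id]]] & [E [T [F a]]]]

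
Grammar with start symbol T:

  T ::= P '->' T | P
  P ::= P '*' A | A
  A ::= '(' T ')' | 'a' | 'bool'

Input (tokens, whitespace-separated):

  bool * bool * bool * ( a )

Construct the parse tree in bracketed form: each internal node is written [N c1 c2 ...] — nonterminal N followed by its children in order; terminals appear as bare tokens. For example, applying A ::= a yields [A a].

[T [P [P [P [P [A bool]] * [A bool]] * [A bool]] * [A ( [T [P [A a]]] )]]]

T
P
P * A
P * A * A
P * A * A * A
A * A * A * A
bool * A * A * A
bool * bool * A * A
bool * bool * bool * A
bool * bool * bool * ( T )
bool * bool * bool * ( P )
bool * bool * bool * ( A )
bool * bool * bool * ( a )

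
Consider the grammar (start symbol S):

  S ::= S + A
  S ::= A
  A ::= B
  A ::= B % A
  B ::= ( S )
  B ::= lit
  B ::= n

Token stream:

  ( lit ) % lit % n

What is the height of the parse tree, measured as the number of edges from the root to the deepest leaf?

[S [A [B ( [S [A [B lit]]] )] % [A [B lit] % [A [B n]]]]]

6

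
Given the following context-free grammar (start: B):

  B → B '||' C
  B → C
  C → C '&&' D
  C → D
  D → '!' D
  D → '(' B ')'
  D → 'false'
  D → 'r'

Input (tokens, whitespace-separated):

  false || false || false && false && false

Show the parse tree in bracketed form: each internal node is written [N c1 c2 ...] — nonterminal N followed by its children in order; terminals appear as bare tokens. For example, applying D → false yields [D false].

B
B || C
B || C || C
C || C || C
D || C || C
false || C || C
false || D || C
false || false || C
false || false || C && D
false || false || C && D && D
false || false || D && D && D
false || false || false && D && D
false || false || false && false && D
false || false || false && false && false

[B [B [B [C [D false]]] || [C [D false]]] || [C [C [C [D false]] && [D false]] && [D false]]]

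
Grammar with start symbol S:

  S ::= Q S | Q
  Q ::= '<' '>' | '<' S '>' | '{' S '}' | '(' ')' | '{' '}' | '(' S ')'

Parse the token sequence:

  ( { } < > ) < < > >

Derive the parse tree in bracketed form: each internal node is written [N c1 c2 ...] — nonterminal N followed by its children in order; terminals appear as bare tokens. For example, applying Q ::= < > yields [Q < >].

S
Q S
( S ) S
( Q S ) S
( { } S ) S
( { } Q ) S
( { } < > ) S
( { } < > ) Q
( { } < > ) < S >
( { } < > ) < Q >
( { } < > ) < < > >

[S [Q ( [S [Q { }] [S [Q < >]]] )] [S [Q < [S [Q < >]] >]]]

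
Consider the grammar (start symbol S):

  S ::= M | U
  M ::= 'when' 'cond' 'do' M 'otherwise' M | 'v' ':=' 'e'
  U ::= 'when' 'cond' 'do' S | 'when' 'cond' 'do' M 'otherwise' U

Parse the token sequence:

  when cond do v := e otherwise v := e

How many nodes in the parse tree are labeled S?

[S [M when cond do [M v := e] otherwise [M v := e]]]

1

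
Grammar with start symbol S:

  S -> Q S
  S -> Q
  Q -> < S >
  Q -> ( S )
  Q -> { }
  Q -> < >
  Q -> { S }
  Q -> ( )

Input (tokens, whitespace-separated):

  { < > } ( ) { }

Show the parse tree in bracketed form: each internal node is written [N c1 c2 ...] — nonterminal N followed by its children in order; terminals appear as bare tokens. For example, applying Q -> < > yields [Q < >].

[S [Q { [S [Q < >]] }] [S [Q ( )] [S [Q { }]]]]

S
Q S
{ S } S
{ Q } S
{ < > } S
{ < > } Q S
{ < > } ( ) S
{ < > } ( ) Q
{ < > } ( ) { }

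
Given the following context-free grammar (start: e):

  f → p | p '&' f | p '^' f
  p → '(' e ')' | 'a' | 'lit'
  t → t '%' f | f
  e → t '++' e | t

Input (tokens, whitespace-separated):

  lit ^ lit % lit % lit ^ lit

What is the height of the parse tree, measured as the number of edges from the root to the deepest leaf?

[e [t [t [t [f [p lit] ^ [f [p lit]]]] % [f [p lit]]] % [f [p lit] ^ [f [p lit]]]]]

7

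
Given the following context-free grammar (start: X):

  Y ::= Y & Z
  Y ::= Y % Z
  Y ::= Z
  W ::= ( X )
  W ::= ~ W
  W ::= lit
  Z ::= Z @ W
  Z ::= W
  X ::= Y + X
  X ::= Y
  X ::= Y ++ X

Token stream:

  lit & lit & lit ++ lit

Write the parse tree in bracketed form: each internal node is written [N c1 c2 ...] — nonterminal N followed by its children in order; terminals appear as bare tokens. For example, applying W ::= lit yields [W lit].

X
Y ++ X
Y & Z ++ X
Y & Z & Z ++ X
Z & Z & Z ++ X
W & Z & Z ++ X
lit & Z & Z ++ X
lit & W & Z ++ X
lit & lit & Z ++ X
lit & lit & W ++ X
lit & lit & lit ++ X
lit & lit & lit ++ Y
lit & lit & lit ++ Z
lit & lit & lit ++ W
lit & lit & lit ++ lit

[X [Y [Y [Y [Z [W lit]]] & [Z [W lit]]] & [Z [W lit]]] ++ [X [Y [Z [W lit]]]]]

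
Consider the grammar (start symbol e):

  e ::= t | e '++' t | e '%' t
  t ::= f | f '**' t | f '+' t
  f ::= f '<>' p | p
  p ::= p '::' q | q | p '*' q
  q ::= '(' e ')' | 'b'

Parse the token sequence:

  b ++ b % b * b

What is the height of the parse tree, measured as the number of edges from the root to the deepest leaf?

[e [e [e [t [f [p [q b]]]]] ++ [t [f [p [q b]]]]] % [t [f [p [p [q b]] * [q b]]]]]

7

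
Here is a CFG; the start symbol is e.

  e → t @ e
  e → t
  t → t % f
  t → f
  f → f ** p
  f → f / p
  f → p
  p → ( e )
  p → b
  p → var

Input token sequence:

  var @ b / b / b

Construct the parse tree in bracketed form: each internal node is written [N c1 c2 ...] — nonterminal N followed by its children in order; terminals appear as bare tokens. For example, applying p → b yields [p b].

[e [t [f [p var]]] @ [e [t [f [f [f [p b]] / [p b]] / [p b]]]]]

e
t @ e
f @ e
p @ e
var @ e
var @ t
var @ f
var @ f / p
var @ f / p / p
var @ p / p / p
var @ b / p / p
var @ b / b / p
var @ b / b / b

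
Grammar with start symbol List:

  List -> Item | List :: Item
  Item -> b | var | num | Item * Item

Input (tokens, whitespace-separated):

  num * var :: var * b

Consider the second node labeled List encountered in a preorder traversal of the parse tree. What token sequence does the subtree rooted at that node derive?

[List [List [Item [Item num] * [Item var]]] :: [Item [Item var] * [Item b]]]

num * var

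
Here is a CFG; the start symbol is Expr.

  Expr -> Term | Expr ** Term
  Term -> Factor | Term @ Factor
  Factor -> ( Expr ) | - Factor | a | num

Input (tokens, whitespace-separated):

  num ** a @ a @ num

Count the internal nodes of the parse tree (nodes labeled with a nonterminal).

10

[Expr [Expr [Term [Factor num]]] ** [Term [Term [Term [Factor a]] @ [Factor a]] @ [Factor num]]]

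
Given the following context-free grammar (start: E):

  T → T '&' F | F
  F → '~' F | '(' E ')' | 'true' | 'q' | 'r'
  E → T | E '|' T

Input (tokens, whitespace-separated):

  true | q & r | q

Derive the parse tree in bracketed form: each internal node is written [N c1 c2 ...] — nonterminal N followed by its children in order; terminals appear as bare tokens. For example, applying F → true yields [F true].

[E [E [E [T [F true]]] | [T [T [F q]] & [F r]]] | [T [F q]]]

E
E | T
E | T | T
T | T | T
F | T | T
true | T | T
true | T & F | T
true | F & F | T
true | q & F | T
true | q & r | T
true | q & r | F
true | q & r | q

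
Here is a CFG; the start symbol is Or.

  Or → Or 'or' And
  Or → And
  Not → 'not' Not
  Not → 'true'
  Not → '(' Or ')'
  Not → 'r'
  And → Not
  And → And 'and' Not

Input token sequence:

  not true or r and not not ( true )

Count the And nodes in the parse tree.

[Or [Or [And [Not not [Not true]]]] or [And [And [Not r]] and [Not not [Not not [Not ( [Or [And [Not true]]] )]]]]]

4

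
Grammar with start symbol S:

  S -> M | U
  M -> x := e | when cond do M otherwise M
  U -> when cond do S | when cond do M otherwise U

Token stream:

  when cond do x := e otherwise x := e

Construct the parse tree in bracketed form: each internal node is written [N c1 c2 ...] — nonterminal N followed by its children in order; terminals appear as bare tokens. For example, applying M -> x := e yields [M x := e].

[S [M when cond do [M x := e] otherwise [M x := e]]]

S
M
when cond do M otherwise M
when cond do x := e otherwise M
when cond do x := e otherwise x := e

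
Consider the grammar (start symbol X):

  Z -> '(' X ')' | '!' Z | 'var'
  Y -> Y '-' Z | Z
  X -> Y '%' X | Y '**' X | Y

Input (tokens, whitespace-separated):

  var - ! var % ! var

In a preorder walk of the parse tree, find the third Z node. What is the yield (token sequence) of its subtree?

[X [Y [Y [Z var]] - [Z ! [Z var]]] % [X [Y [Z ! [Z var]]]]]

var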